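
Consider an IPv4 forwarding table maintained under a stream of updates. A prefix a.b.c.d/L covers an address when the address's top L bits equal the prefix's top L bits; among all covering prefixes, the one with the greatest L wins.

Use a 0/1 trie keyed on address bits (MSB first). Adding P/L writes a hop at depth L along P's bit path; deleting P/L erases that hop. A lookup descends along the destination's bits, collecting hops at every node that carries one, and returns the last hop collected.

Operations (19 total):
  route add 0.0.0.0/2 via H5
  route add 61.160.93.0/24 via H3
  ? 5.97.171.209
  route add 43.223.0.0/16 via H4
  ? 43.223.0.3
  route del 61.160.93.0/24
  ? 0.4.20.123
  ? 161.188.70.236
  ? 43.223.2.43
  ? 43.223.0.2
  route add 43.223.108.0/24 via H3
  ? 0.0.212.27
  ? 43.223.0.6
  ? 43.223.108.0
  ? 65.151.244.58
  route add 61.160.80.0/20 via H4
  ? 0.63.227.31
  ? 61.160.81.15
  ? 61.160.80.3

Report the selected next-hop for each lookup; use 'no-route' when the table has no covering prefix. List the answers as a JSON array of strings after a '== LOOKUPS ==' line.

Process each operation:
  add 0.0.0.0/2 -> H5 at depth 2
  add 61.160.93.0/24 -> H3 at depth 24
  lookup 5.97.171.209: bits 00 walk d0:-→d1:-→d2:H5 -> H5
  add 43.223.0.0/16 -> H4 at depth 16
  lookup 43.223.0.3: bits 0010101111011111 walk d0:-→d1:-→d2:H5→d3:-→d4:-→d5:-→d6:-→d7:-→d8:-→d9:-→d10:-→d11:-→d12:-→d13:-→d14:-→d15:-→d16:H4 -> H4
  del 61.160.93.0/24 (clear depth 24)
  lookup 0.4.20.123: bits 00 walk d0:-→d1:-→d2:H5 -> H5
  lookup 161.188.70.236: bits ε walk d0:- -> no-route
  lookup 43.223.2.43: bits 0010101111011111 walk d0:-→d1:-→d2:H5→d3:-→d4:-→d5:-→d6:-→d7:-→d8:-→d9:-→d10:-→d11:-→d12:-→d13:-→d14:-→d15:-→d16:H4 -> H4
  lookup 43.223.0.2: bits 0010101111011111 walk d0:-→d1:-→d2:H5→d3:-→d4:-→d5:-→d6:-→d7:-→d8:-→d9:-→d10:-→d11:-→d12:-→d13:-→d14:-→d15:-→d16:H4 -> H4
  add 43.223.108.0/24 -> H3 at depth 24
  lookup 0.0.212.27: bits 00 walk d0:-→d1:-→d2:H5 -> H5
  lookup 43.223.0.6: bits 00101011110111110 walk d0:-→d1:-→d2:H5→d3:-→d4:-→d5:-→d6:-→d7:-→d8:-→d9:-→d10:-→d11:-→d12:-→d13:-→d14:-→d15:-→d16:H4→d17:- -> H4
  lookup 43.223.108.0: bits 001010111101111101101100 walk d0:-→d1:-→d2:H5→d3:-→d4:-→d5:-→d6:-→d7:-→d8:-→d9:-→d10:-→d11:-→d12:-→d13:-→d14:-→d15:-→d16:H4→d17:-→d18:-→d19:-→d20:-→d21:-→d22:-→d23:-→d24:H3 -> H3
  lookup 65.151.244.58: bits 0 walk d0:-→d1:- -> no-route
  add 61.160.80.0/20 -> H4 at depth 20
  lookup 0.63.227.31: bits 00 walk d0:-→d1:-→d2:H5 -> H5
  lookup 61.160.81.15: bits 00111101101000000101 walk d0:-→d1:-→d2:H5→d3:-→d4:-→d5:-→d6:-→d7:-→d8:-→d9:-→d10:-→d11:-→d12:-→d13:-→d14:-→d15:-→d16:-→d17:-→d18:-→d19:-→d20:H4 -> H4
  lookup 61.160.80.3: bits 00111101101000000101 walk d0:-→d1:-→d2:H5→d3:-→d4:-→d5:-→d6:-→d7:-→d8:-→d9:-→d10:-→d11:-→d12:-→d13:-→d14:-→d15:-→d16:-→d17:-→d18:-→d19:-→d20:H4 -> H4

== LOOKUPS ==
["H5","H4","H5","no-route","H4","H4","H5","H4","H3","no-route","H5","H4","H4"]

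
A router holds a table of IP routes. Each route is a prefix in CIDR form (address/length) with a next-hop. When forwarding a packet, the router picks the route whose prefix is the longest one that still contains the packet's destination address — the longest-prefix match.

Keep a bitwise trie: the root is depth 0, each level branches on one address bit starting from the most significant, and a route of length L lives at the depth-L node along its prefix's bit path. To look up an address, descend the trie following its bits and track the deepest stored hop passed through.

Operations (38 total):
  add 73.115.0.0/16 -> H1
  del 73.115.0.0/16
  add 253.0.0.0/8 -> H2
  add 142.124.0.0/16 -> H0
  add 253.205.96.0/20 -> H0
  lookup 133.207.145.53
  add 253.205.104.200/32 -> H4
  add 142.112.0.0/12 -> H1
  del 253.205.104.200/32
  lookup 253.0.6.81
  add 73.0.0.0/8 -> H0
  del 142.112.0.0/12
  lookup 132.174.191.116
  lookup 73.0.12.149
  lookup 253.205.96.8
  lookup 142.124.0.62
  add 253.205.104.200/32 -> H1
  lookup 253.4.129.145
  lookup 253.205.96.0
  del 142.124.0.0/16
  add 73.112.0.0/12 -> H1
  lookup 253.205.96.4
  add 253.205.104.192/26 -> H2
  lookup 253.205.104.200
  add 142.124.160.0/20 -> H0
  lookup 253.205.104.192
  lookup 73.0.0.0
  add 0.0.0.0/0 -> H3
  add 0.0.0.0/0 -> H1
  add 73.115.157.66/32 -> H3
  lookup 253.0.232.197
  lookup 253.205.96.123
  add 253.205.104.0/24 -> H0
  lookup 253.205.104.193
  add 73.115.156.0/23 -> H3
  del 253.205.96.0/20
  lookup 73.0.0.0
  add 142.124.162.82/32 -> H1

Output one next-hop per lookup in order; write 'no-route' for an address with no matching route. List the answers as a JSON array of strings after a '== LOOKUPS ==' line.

Process each operation:
  + 73.115.0.0/16 (H1) depth=16
  del 73.115.0.0/16 (clear depth 16)
  + 253.0.0.0/8 (H2) depth=8
  + 142.124.0.0/16 (H0) depth=16
  + 253.205.96.0/20 (H0) depth=20
  Q 133.207.145.53: descend 1000 ; hops seen [∅] ; pick no-route
  + 253.205.104.200/32 (H4) depth=32
  + 142.112.0.0/12 (H1) depth=12
  del 253.205.104.200/32 (clear depth 32)
  Q 253.0.6.81: descend 11111101 ; hops seen [H2] ; pick H2
  + 73.0.0.0/8 (H0) depth=8
  del 142.112.0.0/12 (clear depth 12)
  Q 132.174.191.116: descend 1000 ; hops seen [∅] ; pick no-route
  Q 73.0.12.149: descend 010010010 ; hops seen [H0] ; pick H0
  Q 253.205.96.8: descend 11111101110011010110 ; hops seen [H2,H0] ; pick H0
  Q 142.124.0.62: descend 1000111001111100 ; hops seen [H0] ; pick H0
  + 253.205.104.200/32 (H1) depth=32
  Q 253.4.129.145: descend 11111101 ; hops seen [H2] ; pick H2
  Q 253.205.96.0: descend 11111101110011010110 ; hops seen [H2,H0] ; pick H0
  del 142.124.0.0/16 (clear depth 16)
  + 73.112.0.0/12 (H1) depth=12
  Q 253.205.96.4: descend 11111101110011010110 ; hops seen [H2,H0] ; pick H0
  + 253.205.104.192/26 (H2) depth=26
  Q 253.205.104.200: descend 11111101110011010110100011001000 ; hops seen [H2,H0,H2,H1] ; pick H1
  + 142.124.160.0/20 (H0) depth=20
  Q 253.205.104.192: descend 1111110111001101011010001100 ; hops seen [H2,H0,H2] ; pick H2
  Q 73.0.0.0: descend 010010010 ; hops seen [H0] ; pick H0
  + 0.0.0.0/0 (H3) depth=0
  + 0.0.0.0/0 (H1) depth=0
  + 73.115.157.66/32 (H3) depth=32
  Q 253.0.232.197: descend 11111101 ; hops seen [H1,H2] ; pick H2
  Q 253.205.96.123: descend 11111101110011010110 ; hops seen [H1,H2,H0] ; pick H0
  + 253.205.104.0/24 (H0) depth=24
  Q 253.205.104.193: descend 1111110111001101011010001100 ; hops seen [H1,H2,H0,H0,H2] ; pick H2
  + 73.115.156.0/23 (H3) depth=23
  del 253.205.96.0/20 (clear depth 20)
  Q 73.0.0.0: descend 010010010 ; hops seen [H1,H0] ; pick H0
  + 142.124.162.82/32 (H1) depth=32

== LOOKUPS ==
["no-route","H2","no-route","H0","H0","H0","H2","H0","H0","H1","H2","H0","H2","H0","H2","H0"]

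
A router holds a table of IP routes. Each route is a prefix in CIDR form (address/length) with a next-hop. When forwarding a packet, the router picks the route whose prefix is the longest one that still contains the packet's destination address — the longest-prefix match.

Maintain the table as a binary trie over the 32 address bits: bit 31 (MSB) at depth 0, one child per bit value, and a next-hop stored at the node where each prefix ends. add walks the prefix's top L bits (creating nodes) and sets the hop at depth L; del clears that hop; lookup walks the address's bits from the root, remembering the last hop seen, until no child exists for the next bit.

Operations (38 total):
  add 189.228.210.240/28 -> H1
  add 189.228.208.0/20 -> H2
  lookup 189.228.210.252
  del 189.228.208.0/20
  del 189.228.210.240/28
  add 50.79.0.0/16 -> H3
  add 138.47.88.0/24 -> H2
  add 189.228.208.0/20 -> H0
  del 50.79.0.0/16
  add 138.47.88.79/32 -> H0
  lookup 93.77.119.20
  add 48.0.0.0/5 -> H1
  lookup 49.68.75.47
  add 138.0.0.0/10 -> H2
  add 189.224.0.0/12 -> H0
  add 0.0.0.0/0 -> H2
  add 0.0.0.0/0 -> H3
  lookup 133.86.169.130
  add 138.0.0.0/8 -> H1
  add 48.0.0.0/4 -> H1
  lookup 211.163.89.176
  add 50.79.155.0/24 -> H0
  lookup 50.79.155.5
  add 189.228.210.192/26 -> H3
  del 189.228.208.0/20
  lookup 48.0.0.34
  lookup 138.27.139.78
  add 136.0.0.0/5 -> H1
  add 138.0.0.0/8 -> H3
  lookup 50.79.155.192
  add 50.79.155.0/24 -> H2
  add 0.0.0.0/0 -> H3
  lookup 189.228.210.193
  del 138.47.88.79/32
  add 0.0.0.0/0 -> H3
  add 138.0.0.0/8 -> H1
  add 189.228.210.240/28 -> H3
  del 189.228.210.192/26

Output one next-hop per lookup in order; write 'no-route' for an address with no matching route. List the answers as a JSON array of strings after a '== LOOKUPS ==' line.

Trace:
  + 189.228.210.240/28 (H1) depth=28
  + 189.228.208.0/20 (H2) depth=20
  Q 189.228.210.252: descend 1011110111100100110100101111 ; hops seen [H2,H1] ; pick H1
  del 189.228.208.0/20 (clear depth 20)
  del 189.228.210.240/28 (clear depth 28)
  + 50.79.0.0/16 (H3) depth=16
  + 138.47.88.0/24 (H2) depth=24
  + 189.228.208.0/20 (H0) depth=20
  del 50.79.0.0/16 (clear depth 16)
  + 138.47.88.79/32 (H0) depth=32
  Q 93.77.119.20: descend 0 ; hops seen [∅] ; pick no-route
  + 48.0.0.0/5 (H1) depth=5
  Q 49.68.75.47: descend 001100 ; hops seen [H1] ; pick H1
  + 138.0.0.0/10 (H2) depth=10
  + 189.224.0.0/12 (H0) depth=12
  + 0.0.0.0/0 (H2) depth=0
  + 0.0.0.0/0 (H3) depth=0
  Q 133.86.169.130: descend 1000 ; hops seen [H3] ; pick H3
  + 138.0.0.0/8 (H1) depth=8
  + 48.0.0.0/4 (H1) depth=4
  Q 211.163.89.176: descend 1 ; hops seen [H3] ; pick H3
  + 50.79.155.0/24 (H0) depth=24
  Q 50.79.155.5: descend 001100100100111110011011 ; hops seen [H3,H1,H1,H0] ; pick H0
  + 189.228.210.192/26 (H3) depth=26
  del 189.228.208.0/20 (clear depth 20)
  Q 48.0.0.34: descend 001100 ; hops seen [H3,H1,H1] ; pick H1
  Q 138.27.139.78: descend 1000101000 ; hops seen [H3,H1,H2] ; pick H2
  + 136.0.0.0/5 (H1) depth=5
  + 138.0.0.0/8 (H3) depth=8
  Q 50.79.155.192: descend 001100100100111110011011 ; hops seen [H3,H1,H1,H0] ; pick H0
  + 50.79.155.0/24 (H2) depth=24
  + 0.0.0.0/0 (H3) depth=0
  Q 189.228.210.193: descend 10111101111001001101001011 ; hops seen [H3,H0,H3] ; pick H3
  del 138.47.88.79/32 (clear depth 32)
  + 0.0.0.0/0 (H3) depth=0
  + 138.0.0.0/8 (H1) depth=8
  + 189.228.210.240/28 (H3) depth=28
  del 189.228.210.192/26 (clear depth 26)

== LOOKUPS ==
["H1","no-route","H1","H3","H3","H0","H1","H2","H0","H3"]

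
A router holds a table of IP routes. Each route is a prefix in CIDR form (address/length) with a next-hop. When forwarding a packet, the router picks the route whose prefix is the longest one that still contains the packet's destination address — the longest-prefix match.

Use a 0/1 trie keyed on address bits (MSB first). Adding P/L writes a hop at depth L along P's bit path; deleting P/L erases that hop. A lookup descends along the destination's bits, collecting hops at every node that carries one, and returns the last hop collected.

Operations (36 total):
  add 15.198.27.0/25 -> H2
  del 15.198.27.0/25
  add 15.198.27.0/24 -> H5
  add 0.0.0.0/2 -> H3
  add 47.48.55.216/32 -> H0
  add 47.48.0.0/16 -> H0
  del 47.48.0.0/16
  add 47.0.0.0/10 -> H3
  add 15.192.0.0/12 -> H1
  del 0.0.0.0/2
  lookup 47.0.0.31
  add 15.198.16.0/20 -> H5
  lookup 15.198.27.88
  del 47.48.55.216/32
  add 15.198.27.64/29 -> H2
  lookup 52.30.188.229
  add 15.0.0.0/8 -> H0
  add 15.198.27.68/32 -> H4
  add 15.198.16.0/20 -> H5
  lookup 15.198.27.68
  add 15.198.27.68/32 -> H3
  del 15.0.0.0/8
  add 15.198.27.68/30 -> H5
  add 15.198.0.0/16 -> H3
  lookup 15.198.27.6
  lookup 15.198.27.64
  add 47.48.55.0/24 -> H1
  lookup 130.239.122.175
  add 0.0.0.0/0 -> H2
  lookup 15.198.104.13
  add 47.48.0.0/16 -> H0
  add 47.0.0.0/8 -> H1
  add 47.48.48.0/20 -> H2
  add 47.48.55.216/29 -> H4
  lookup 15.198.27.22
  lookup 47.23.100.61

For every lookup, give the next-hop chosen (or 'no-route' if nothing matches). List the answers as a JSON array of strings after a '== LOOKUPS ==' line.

Trace:
  add 15.198.27.0/25 -> H2 at depth 25
  - 15.198.27.0/25 clear@25
  add 15.198.27.0/24 -> H5 at depth 24
  add 0.0.0.0/2 -> H3 at depth 2
  add 47.48.55.216/32 -> H0 at depth 32
  add 47.48.0.0/16 -> H0 at depth 16
  - 47.48.0.0/16 clear@16
  add 47.0.0.0/10 -> H3 at depth 10
  add 15.192.0.0/12 -> H1 at depth 12
  - 0.0.0.0/2 clear@2
  Q 47.0.0.31: descend 0010111100 ; hops seen [H3] ; pick H3
  add 15.198.16.0/20 -> H5 at depth 20
  Q 15.198.27.88: descend 0000111111000110000110110 ; hops seen [H1,H5,H5] ; pick H5
  - 47.48.55.216/32 clear@32
  add 15.198.27.64/29 -> H2 at depth 29
  Q 52.30.188.229: descend 001 ; hops seen [∅] ; pick no-route
  add 15.0.0.0/8 -> H0 at depth 8
  add 15.198.27.68/32 -> H4 at depth 32
  add 15.198.16.0/20 -> H5 at depth 20
  Q 15.198.27.68: descend 00001111110001100001101101000100 ; hops seen [H0,H1,H5,H5,H2,H4] ; pick H4
  add 15.198.27.68/32 -> H3 at depth 32
  - 15.0.0.0/8 clear@8
  add 15.198.27.68/30 -> H5 at depth 30
  add 15.198.0.0/16 -> H3 at depth 16
  Q 15.198.27.6: descend 0000111111000110000110110 ; hops seen [H1,H3,H5,H5] ; pick H5
  Q 15.198.27.64: descend 00001111110001100001101101000 ; hops seen [H1,H3,H5,H5,H2] ; pick H2
  add 47.48.55.0/24 -> H1 at depth 24
  Q 130.239.122.175: descend ε ; hops seen [∅] ; pick no-route
  add 0.0.0.0/0 -> H2 at depth 0
  Q 15.198.104.13: descend 00001111110001100 ; hops seen [H2,H1,H3] ; pick H3
  add 47.48.0.0/16 -> H0 at depth 16
  add 47.0.0.0/8 -> H1 at depth 8
  add 47.48.48.0/20 -> H2 at depth 20
  add 47.48.55.216/29 -> H4 at depth 29
  Q 15.198.27.22: descend 0000111111000110000110110 ; hops seen [H2,H1,H3,H5,H5] ; pick H5
  Q 47.23.100.61: descend 0010111100 ; hops seen [H2,H1,H3] ; pick H3

== LOOKUPS ==
["H3","H5","no-route","H4","H5","H2","no-route","H3","H5","H3"]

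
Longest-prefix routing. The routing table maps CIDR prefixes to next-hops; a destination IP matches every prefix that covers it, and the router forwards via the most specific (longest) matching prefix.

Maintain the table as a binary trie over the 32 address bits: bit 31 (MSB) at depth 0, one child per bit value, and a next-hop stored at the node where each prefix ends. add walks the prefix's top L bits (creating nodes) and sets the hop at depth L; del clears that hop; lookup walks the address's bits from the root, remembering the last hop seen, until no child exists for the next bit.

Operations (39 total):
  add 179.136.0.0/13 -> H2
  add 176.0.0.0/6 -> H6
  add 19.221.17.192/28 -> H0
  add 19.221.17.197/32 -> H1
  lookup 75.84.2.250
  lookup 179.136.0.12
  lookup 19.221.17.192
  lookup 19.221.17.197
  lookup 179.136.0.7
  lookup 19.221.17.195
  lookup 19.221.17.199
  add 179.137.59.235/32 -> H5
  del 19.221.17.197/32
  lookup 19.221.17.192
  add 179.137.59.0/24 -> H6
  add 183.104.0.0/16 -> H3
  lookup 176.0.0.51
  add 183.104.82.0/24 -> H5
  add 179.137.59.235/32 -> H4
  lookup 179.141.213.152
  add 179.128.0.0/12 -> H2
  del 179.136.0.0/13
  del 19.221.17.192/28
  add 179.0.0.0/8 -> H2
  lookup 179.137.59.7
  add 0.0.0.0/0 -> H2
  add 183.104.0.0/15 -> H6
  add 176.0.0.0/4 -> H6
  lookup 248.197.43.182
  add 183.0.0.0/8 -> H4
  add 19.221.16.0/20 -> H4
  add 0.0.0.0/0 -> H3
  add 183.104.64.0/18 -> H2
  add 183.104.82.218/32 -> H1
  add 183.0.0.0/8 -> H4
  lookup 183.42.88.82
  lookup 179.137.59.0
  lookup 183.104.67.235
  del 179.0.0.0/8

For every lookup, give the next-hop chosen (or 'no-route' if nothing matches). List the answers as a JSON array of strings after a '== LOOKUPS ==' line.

Apply in order:
  + 179.136.0.0/13 (H2) depth=13
  + 176.0.0.0/6 (H6) depth=6
  + 19.221.17.192/28 (H0) depth=28
  + 19.221.17.197/32 (H1) depth=32
  Q 75.84.2.250: descend 0 ; hops seen [∅] ; pick no-route
  Q 179.136.0.12: descend 1011001110001 ; hops seen [H6,H2] ; pick H2
  Q 19.221.17.192: descend 00010011110111010001000111000 ; hops seen [H0] ; pick H0
  Q 19.221.17.197: descend 00010011110111010001000111000101 ; hops seen [H0,H1] ; pick H1
  Q 179.136.0.7: descend 1011001110001 ; hops seen [H6,H2] ; pick H2
  Q 19.221.17.195: descend 00010011110111010001000111000 ; hops seen [H0] ; pick H0
  Q 19.221.17.199: descend 000100111101110100010001110001 ; hops seen [H0] ; pick H0
  + 179.137.59.235/32 (H5) depth=32
  - 19.221.17.197/32 clear@32
  Q 19.221.17.192: descend 00010011110111010001000111000 ; hops seen [H0] ; pick H0
  + 179.137.59.0/24 (H6) depth=24
  + 183.104.0.0/16 (H3) depth=16
  Q 176.0.0.51: descend 101100 ; hops seen [H6] ; pick H6
  + 183.104.82.0/24 (H5) depth=24
  + 179.137.59.235/32 (H4) depth=32
  Q 179.141.213.152: descend 1011001110001 ; hops seen [H6,H2] ; pick H2
  + 179.128.0.0/12 (H2) depth=12
  - 179.136.0.0/13 clear@13
  - 19.221.17.192/28 clear@28
  + 179.0.0.0/8 (H2) depth=8
  Q 179.137.59.7: descend 101100111000100100111011 ; hops seen [H6,H2,H2,H6] ; pick H6
  + 0.0.0.0/0 (H2) depth=0
  + 183.104.0.0/15 (H6) depth=15
  + 176.0.0.0/4 (H6) depth=4
  Q 248.197.43.182: descend 1 ; hops seen [H2] ; pick H2
  + 183.0.0.0/8 (H4) depth=8
  + 19.221.16.0/20 (H4) depth=20
  + 0.0.0.0/0 (H3) depth=0
  + 183.104.64.0/18 (H2) depth=18
  + 183.104.82.218/32 (H1) depth=32
  + 183.0.0.0/8 (H4) depth=8
  Q 183.42.88.82: descend 101101110 ; hops seen [H3,H6,H4] ; pick H4
  Q 179.137.59.0: descend 101100111000100100111011 ; hops seen [H3,H6,H6,H2,H2,H6] ; pick H6
  Q 183.104.67.235: descend 1011011101101000010 ; hops seen [H3,H6,H4,H6,H3,H2] ; pick H2
  - 179.0.0.0/8 clear@8

== LOOKUPS ==
["no-route","H2","H0","H1","H2","H0","H0","H0","H6","H2","H6","H2","H4","H6","H2"]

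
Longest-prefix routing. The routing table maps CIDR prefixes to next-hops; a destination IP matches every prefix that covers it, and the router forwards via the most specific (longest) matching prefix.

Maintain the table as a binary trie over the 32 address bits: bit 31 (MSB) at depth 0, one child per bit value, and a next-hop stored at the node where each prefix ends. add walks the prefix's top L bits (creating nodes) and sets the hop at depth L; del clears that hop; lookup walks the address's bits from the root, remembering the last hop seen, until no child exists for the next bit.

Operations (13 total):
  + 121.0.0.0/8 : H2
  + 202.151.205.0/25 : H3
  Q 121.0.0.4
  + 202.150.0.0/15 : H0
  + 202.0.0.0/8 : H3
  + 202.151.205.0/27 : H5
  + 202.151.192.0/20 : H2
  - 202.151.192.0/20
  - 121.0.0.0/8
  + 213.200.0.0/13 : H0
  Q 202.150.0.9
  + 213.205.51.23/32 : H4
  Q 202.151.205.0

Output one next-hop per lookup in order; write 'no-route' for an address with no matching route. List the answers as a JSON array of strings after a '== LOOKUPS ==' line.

Trace:
  + 121.0.0.0/8 (H2) depth=8
  + 202.151.205.0/25 (H3) depth=25
  ? 121.0.0.4  path d0:-→d1:-→d2:-→d3:-→d4:-→d5:-→d6:-→d7:-→d8:H2  best=H2
  + 202.150.0.0/15 (H0) depth=15
  + 202.0.0.0/8 (H3) depth=8
  + 202.151.205.0/27 (H5) depth=27
  + 202.151.192.0/20 (H2) depth=20
  - 202.151.192.0/20 clear@20
  - 121.0.0.0/8 clear@8
  + 213.200.0.0/13 (H0) depth=13
  ? 202.150.0.9  path d0:-→d1:-→d2:-→d3:-→d4:-→d5:-→d6:-→d7:-→d8:H3→d9:-→d10:-→d11:-→d12:-→d13:-→d14:-→d15:H0  best=H0
  + 213.205.51.23/32 (H4) depth=32
  ? 202.151.205.0  path d0:-→d1:-→d2:-→d3:-→d4:-→d5:-→d6:-→d7:-→d8:H3→d9:-→d10:-→d11:-→d12:-→d13:-→d14:-→d15:H0→d16:-→d17:-→d18:-→d19:-→d20:-→d21:-→d22:-→d23:-→d24:-→d25:H3→d26:-→d27:H5  best=H5

== LOOKUPS ==
["H2","H0","H5"]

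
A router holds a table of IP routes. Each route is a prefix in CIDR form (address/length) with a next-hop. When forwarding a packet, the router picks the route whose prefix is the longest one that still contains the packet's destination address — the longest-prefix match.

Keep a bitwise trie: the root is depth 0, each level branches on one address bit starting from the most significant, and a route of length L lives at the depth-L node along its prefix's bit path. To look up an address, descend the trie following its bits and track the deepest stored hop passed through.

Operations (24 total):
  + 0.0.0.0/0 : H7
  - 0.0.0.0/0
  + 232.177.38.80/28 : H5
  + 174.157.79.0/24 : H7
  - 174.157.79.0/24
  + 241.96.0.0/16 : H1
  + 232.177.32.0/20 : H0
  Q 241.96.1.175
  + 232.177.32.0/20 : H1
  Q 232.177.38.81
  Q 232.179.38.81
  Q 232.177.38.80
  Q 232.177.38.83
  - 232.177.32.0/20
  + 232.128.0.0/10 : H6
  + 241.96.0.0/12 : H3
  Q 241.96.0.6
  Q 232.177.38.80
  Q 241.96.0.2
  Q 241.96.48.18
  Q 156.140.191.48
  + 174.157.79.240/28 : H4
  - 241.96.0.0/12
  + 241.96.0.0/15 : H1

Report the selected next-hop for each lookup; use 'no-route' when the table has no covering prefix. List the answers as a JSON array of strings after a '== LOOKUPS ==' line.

Process each operation:
  + 0.0.0.0/0 (H7) depth=0
  - 0.0.0.0/0 clear@0
  + 232.177.38.80/28 (H5) depth=28
  + 174.157.79.0/24 (H7) depth=24
  - 174.157.79.0/24 clear@24
  + 241.96.0.0/16 (H1) depth=16
  + 232.177.32.0/20 (H0) depth=20
  ? 241.96.1.175  path d0:-→d1:-→d2:-→d3:-→d4:-→d5:-→d6:-→d7:-→d8:-→d9:-→d10:-→d11:-→d12:-→d13:-→d14:-→d15:-→d16:H1  best=H1
  + 232.177.32.0/20 (H1) depth=20
  ? 232.177.38.81  path d0:-→d1:-→d2:-→d3:-→d4:-→d5:-→d6:-→d7:-→d8:-→d9:-→d10:-→d11:-→d12:-→d13:-→d14:-→d15:-→d16:-→d17:-→d18:-→d19:-→d20:H1→d21:-→d22:-→d23:-→d24:-→d25:-→d26:-→d27:-→d28:H5  best=H5
  ? 232.179.38.81  path d0:-→d1:-→d2:-→d3:-→d4:-→d5:-→d6:-→d7:-→d8:-→d9:-→d10:-→d11:-→d12:-→d13:-→d14:-  best=no-route
  ? 232.177.38.80  path d0:-→d1:-→d2:-→d3:-→d4:-→d5:-→d6:-→d7:-→d8:-→d9:-→d10:-→d11:-→d12:-→d13:-→d14:-→d15:-→d16:-→d17:-→d18:-→d19:-→d20:H1→d21:-→d22:-→d23:-→d24:-→d25:-→d26:-→d27:-→d28:H5  best=H5
  ? 232.177.38.83  path d0:-→d1:-→d2:-→d3:-→d4:-→d5:-→d6:-→d7:-→d8:-→d9:-→d10:-→d11:-→d12:-→d13:-→d14:-→d15:-→d16:-→d17:-→d18:-→d19:-→d20:H1→d21:-→d22:-→d23:-→d24:-→d25:-→d26:-→d27:-→d28:H5  best=H5
  - 232.177.32.0/20 clear@20
  + 232.128.0.0/10 (H6) depth=10
  + 241.96.0.0/12 (H3) depth=12
  ? 241.96.0.6  path d0:-→d1:-→d2:-→d3:-→d4:-→d5:-→d6:-→d7:-→d8:-→d9:-→d10:-→d11:-→d12:H3→d13:-→d14:-→d15:-→d16:H1  best=H1
  ? 232.177.38.80  path d0:-→d1:-→d2:-→d3:-→d4:-→d5:-→d6:-→d7:-→d8:-→d9:-→d10:H6→d11:-→d12:-→d13:-→d14:-→d15:-→d16:-→d17:-→d18:-→d19:-→d20:-→d21:-→d22:-→d23:-→d24:-→d25:-→d26:-→d27:-→d28:H5  best=H5
  ? 241.96.0.2  path d0:-→d1:-→d2:-→d3:-→d4:-→d5:-→d6:-→d7:-→d8:-→d9:-→d10:-→d11:-→d12:H3→d13:-→d14:-→d15:-→d16:H1  best=H1
  ? 241.96.48.18  path d0:-→d1:-→d2:-→d3:-→d4:-→d5:-→d6:-→d7:-→d8:-→d9:-→d10:-→d11:-→d12:H3→d13:-→d14:-→d15:-→d16:H1  best=H1
  ? 156.140.191.48  path d0:-→d1:-→d2:-  best=no-route
  + 174.157.79.240/28 (H4) depth=28
  - 241.96.0.0/12 clear@12
  + 241.96.0.0/15 (H1) depth=15

== LOOKUPS ==
["H1","H5","no-route","H5","H5","H1","H5","H1","H1","no-route"]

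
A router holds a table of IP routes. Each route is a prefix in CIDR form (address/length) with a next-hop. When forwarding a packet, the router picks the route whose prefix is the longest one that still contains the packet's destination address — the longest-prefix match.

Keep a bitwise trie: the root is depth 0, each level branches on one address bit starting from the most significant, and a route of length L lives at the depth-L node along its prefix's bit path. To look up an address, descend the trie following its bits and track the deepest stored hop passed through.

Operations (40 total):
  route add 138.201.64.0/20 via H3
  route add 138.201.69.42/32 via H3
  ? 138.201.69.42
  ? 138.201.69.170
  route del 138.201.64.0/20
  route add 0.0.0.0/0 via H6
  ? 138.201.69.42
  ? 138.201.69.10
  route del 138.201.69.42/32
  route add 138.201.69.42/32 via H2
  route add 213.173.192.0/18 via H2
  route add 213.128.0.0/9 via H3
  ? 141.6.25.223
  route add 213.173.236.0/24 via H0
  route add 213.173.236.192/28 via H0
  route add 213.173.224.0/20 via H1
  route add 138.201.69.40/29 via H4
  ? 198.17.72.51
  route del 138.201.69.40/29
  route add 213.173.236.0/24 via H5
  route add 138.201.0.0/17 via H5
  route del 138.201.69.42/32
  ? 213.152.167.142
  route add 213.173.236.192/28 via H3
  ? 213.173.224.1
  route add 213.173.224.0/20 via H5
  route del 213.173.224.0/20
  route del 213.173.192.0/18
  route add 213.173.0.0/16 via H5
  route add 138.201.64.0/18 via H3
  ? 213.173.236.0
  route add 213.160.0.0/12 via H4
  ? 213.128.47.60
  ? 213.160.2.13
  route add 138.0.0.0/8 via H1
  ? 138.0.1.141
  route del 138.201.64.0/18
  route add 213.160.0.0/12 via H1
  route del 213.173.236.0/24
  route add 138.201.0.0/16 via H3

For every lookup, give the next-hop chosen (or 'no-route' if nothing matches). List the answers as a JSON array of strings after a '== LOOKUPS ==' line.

Trace:
  + 138.201.64.0/20 (H3) depth=20
  + 138.201.69.42/32 (H3) depth=32
  ? 138.201.69.42  path d0:-→d1:-→d2:-→d3:-→d4:-→d5:-→d6:-→d7:-→d8:-→d9:-→d10:-→d11:-→d12:-→d13:-→d14:-→d15:-→d16:-→d17:-→d18:-→d19:-→d20:H3→d21:-→d22:-→d23:-→d24:-→d25:-→d26:-→d27:-→d28:-→d29:-→d30:-→d31:-→d32:H3  best=H3
  ? 138.201.69.170  path d0:-→d1:-→d2:-→d3:-→d4:-→d5:-→d6:-→d7:-→d8:-→d9:-→d10:-→d11:-→d12:-→d13:-→d14:-→d15:-→d16:-→d17:-→d18:-→d19:-→d20:H3→d21:-→d22:-→d23:-→d24:-  best=H3
  - 138.201.64.0/20 clear@20
  + 0.0.0.0/0 (H6) depth=0
  ? 138.201.69.42  path d0:H6→d1:-→d2:-→d3:-→d4:-→d5:-→d6:-→d7:-→d8:-→d9:-→d10:-→d11:-→d12:-→d13:-→d14:-→d15:-→d16:-→d17:-→d18:-→d19:-→d20:-→d21:-→d22:-→d23:-→d24:-→d25:-→d26:-→d27:-→d28:-→d29:-→d30:-→d31:-→d32:H3  best=H3
  ? 138.201.69.10  path d0:H6→d1:-→d2:-→d3:-→d4:-→d5:-→d6:-→d7:-→d8:-→d9:-→d10:-→d11:-→d12:-→d13:-→d14:-→d15:-→d16:-→d17:-→d18:-→d19:-→d20:-→d21:-→d22:-→d23:-→d24:-→d25:-→d26:-  best=H6
  - 138.201.69.42/32 clear@32
  + 138.201.69.42/32 (H2) depth=32
  + 213.173.192.0/18 (H2) depth=18
  + 213.128.0.0/9 (H3) depth=9
  ? 141.6.25.223  path d0:H6→d1:-→d2:-→d3:-→d4:-→d5:-  best=H6
  + 213.173.236.0/24 (H0) depth=24
  + 213.173.236.192/28 (H0) depth=28
  + 213.173.224.0/20 (H1) depth=20
  + 138.201.69.40/29 (H4) depth=29
  ? 198.17.72.51  path d0:H6→d1:-→d2:-→d3:-  best=H6
  - 138.201.69.40/29 clear@29
  + 213.173.236.0/24 (H5) depth=24
  + 138.201.0.0/17 (H5) depth=17
  - 138.201.69.42/32 clear@32
  ? 213.152.167.142  path d0:H6→d1:-→d2:-→d3:-→d4:-→d5:-→d6:-→d7:-→d8:-→d9:H3→d10:-  best=H3
  + 213.173.236.192/28 (H3) depth=28
  ? 213.173.224.1  path d0:H6→d1:-→d2:-→d3:-→d4:-→d5:-→d6:-→d7:-→d8:-→d9:H3→d10:-→d11:-→d12:-→d13:-→d14:-→d15:-→d16:-→d17:-→d18:H2→d19:-→d20:H1  best=H1
  + 213.173.224.0/20 (H5) depth=20
  - 213.173.224.0/20 clear@20
  - 213.173.192.0/18 clear@18
  + 213.173.0.0/16 (H5) depth=16
  + 138.201.64.0/18 (H3) depth=18
  ? 213.173.236.0  path d0:H6→d1:-→d2:-→d3:-→d4:-→d5:-→d6:-→d7:-→d8:-→d9:H3→d10:-→d11:-→d12:-→d13:-→d14:-→d15:-→d16:H5→d17:-→d18:-→d19:-→d20:-→d21:-→d22:-→d23:-→d24:H5  best=H5
  + 213.160.0.0/12 (H4) depth=12
  ? 213.128.47.60  path d0:H6→d1:-→d2:-→d3:-→d4:-→d5:-→d6:-→d7:-→d8:-→d9:H3→d10:-  best=H3
  ? 213.160.2.13  path d0:H6→d1:-→d2:-→d3:-→d4:-→d5:-→d6:-→d7:-→d8:-→d9:H3→d10:-→d11:-→d12:H4  best=H4
  + 138.0.0.0/8 (H1) depth=8
  ? 138.0.1.141  path d0:H6→d1:-→d2:-→d3:-→d4:-→d5:-→d6:-→d7:-→d8:H1  best=H1
  - 138.201.64.0/18 clear@18
  + 213.160.0.0/12 (H1) depth=12
  - 213.173.236.0/24 clear@24
  + 138.201.0.0/16 (H3) depth=16

== LOOKUPS ==
["H3","H3","H3","H6","H6","H6","H3","H1","H5","H3","H4","H1"]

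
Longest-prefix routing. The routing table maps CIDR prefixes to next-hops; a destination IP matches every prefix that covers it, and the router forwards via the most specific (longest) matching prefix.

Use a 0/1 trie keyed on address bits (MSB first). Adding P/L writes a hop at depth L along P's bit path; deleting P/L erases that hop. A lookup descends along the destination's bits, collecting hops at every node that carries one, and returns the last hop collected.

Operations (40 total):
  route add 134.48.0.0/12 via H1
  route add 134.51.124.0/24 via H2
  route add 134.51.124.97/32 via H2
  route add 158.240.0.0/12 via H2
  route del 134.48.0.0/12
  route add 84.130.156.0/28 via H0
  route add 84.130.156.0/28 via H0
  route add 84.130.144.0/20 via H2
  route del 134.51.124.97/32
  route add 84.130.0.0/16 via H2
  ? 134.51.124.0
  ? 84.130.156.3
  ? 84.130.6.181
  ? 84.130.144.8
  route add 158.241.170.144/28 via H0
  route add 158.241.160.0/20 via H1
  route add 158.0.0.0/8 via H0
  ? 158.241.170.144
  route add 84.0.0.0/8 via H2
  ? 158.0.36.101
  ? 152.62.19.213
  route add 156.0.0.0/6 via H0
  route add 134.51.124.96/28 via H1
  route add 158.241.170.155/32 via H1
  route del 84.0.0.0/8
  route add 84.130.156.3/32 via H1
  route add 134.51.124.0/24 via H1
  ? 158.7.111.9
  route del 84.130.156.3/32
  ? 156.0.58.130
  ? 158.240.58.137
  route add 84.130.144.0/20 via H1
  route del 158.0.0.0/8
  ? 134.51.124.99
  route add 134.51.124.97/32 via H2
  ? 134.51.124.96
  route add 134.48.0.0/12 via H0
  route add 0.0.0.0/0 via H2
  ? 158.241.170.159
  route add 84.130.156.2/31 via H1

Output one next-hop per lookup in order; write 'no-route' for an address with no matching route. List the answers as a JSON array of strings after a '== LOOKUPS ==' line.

Process each operation:
  add 134.48.0.0/12 -> H1 at depth 12
  add 134.51.124.0/24 -> H2 at depth 24
  add 134.51.124.97/32 -> H2 at depth 32
  add 158.240.0.0/12 -> H2 at depth 12
  - 134.48.0.0/12 clear@12
  add 84.130.156.0/28 -> H0 at depth 28
  add 84.130.156.0/28 -> H0 at depth 28
  add 84.130.144.0/20 -> H2 at depth 20
  - 134.51.124.97/32 clear@32
  add 84.130.0.0/16 -> H2 at depth 16
  ? 134.51.124.0  path d0:-→d1:-→d2:-→d3:-→d4:-→d5:-→d6:-→d7:-→d8:-→d9:-→d10:-→d11:-→d12:-→d13:-→d14:-→d15:-→d16:-→d17:-→d18:-→d19:-→d20:-→d21:-→d22:-→d23:-→d24:H2→d25:-  best=H2
  ? 84.130.156.3  path d0:-→d1:-→d2:-→d3:-→d4:-→d5:-→d6:-→d7:-→d8:-→d9:-→d10:-→d11:-→d12:-→d13:-→d14:-→d15:-→d16:H2→d17:-→d18:-→d19:-→d20:H2→d21:-→d22:-→d23:-→d24:-→d25:-→d26:-→d27:-→d28:H0  best=H0
  ? 84.130.6.181  path d0:-→d1:-→d2:-→d3:-→d4:-→d5:-→d6:-→d7:-→d8:-→d9:-→d10:-→d11:-→d12:-→d13:-→d14:-→d15:-→d16:H2  best=H2
  ? 84.130.144.8  path d0:-→d1:-→d2:-→d3:-→d4:-→d5:-→d6:-→d7:-→d8:-→d9:-→d10:-→d11:-→d12:-→d13:-→d14:-→d15:-→d16:H2→d17:-→d18:-→d19:-→d20:H2  best=H2
  add 158.241.170.144/28 -> H0 at depth 28
  add 158.241.160.0/20 -> H1 at depth 20
  add 158.0.0.0/8 -> H0 at depth 8
  ? 158.241.170.144  path d0:-→d1:-→d2:-→d3:-→d4:-→d5:-→d6:-→d7:-→d8:H0→d9:-→d10:-→d11:-→d12:H2→d13:-→d14:-→d15:-→d16:-→d17:-→d18:-→d19:-→d20:H1→d21:-→d22:-→d23:-→d24:-→d25:-→d26:-→d27:-→d28:H0  best=H0
  add 84.0.0.0/8 -> H2 at depth 8
  ? 158.0.36.101  path d0:-→d1:-→d2:-→d3:-→d4:-→d5:-→d6:-→d7:-→d8:H0  best=H0
  ? 152.62.19.213  path d0:-→d1:-→d2:-→d3:-→d4:-→d5:-  best=no-route
  add 156.0.0.0/6 -> H0 at depth 6
  add 134.51.124.96/28 -> H1 at depth 28
  add 158.241.170.155/32 -> H1 at depth 32
  - 84.0.0.0/8 clear@8
  add 84.130.156.3/32 -> H1 at depth 32
  add 134.51.124.0/24 -> H1 at depth 24
  ? 158.7.111.9  path d0:-→d1:-→d2:-→d3:-→d4:-→d5:-→d6:H0→d7:-→d8:H0  best=H0
  - 84.130.156.3/32 clear@32
  ? 156.0.58.130  path d0:-→d1:-→d2:-→d3:-→d4:-→d5:-→d6:H0  best=H0
  ? 158.240.58.137  path d0:-→d1:-→d2:-→d3:-→d4:-→d5:-→d6:H0→d7:-→d8:H0→d9:-→d10:-→d11:-→d12:H2→d13:-→d14:-→d15:-  best=H2
  add 84.130.144.0/20 -> H1 at depth 20
  - 158.0.0.0/8 clear@8
  ? 134.51.124.99  path d0:-→d1:-→d2:-→d3:-→d4:-→d5:-→d6:-→d7:-→d8:-→d9:-→d10:-→d11:-→d12:-→d13:-→d14:-→d15:-→d16:-→d17:-→d18:-→d19:-→d20:-→d21:-→d22:-→d23:-→d24:H1→d25:-→d26:-→d27:-→d28:H1→d29:-→d30:-  best=H1
  add 134.51.124.97/32 -> H2 at depth 32
  ? 134.51.124.96  path d0:-→d1:-→d2:-→d3:-→d4:-→d5:-→d6:-→d7:-→d8:-→d9:-→d10:-→d11:-→d12:-→d13:-→d14:-→d15:-→d16:-→d17:-→d18:-→d19:-→d20:-→d21:-→d22:-→d23:-→d24:H1→d25:-→d26:-→d27:-→d28:H1→d29:-→d30:-→d31:-  best=H1
  add 134.48.0.0/12 -> H0 at depth 12
  add 0.0.0.0/0 -> H2 at depth 0
  ? 158.241.170.159  path d0:H2→d1:-→d2:-→d3:-→d4:-→d5:-→d6:H0→d7:-→d8:-→d9:-→d10:-→d11:-→d12:H2→d13:-→d14:-→d15:-→d16:-→d17:-→d18:-→d19:-→d20:H1→d21:-→d22:-→d23:-→d24:-→d25:-→d26:-→d27:-→d28:H0→d29:-  best=H0
  add 84.130.156.2/31 -> H1 at depth 31

== LOOKUPS ==
["H2","H0","H2","H2","H0","H0","no-route","H0","H0","H2","H1","H1","H0"]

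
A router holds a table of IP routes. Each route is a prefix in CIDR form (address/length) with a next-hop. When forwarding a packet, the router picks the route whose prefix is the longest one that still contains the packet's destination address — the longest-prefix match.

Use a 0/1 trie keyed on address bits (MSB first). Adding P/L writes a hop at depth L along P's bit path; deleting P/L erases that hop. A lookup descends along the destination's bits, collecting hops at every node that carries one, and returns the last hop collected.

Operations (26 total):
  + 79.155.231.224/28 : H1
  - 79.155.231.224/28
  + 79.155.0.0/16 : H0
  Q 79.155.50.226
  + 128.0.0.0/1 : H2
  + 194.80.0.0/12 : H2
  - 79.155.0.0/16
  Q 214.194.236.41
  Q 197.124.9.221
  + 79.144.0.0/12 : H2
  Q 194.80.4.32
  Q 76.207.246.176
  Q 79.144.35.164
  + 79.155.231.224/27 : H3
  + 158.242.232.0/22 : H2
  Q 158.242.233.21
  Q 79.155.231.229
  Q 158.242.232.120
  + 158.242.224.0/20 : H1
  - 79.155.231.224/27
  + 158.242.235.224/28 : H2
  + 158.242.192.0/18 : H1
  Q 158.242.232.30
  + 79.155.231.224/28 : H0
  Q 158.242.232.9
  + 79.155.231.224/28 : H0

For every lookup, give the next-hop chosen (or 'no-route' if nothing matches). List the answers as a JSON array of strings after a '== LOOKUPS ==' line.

Trace:
  + 79.155.231.224/28 (H1) depth=28
  - 79.155.231.224/28 clear@28
  + 79.155.0.0/16 (H0) depth=16
  lookup 79.155.50.226: bits 0100111110011011 walk d0:-→d1:-→d2:-→d3:-→d4:-→d5:-→d6:-→d7:-→d8:-→d9:-→d10:-→d11:-→d12:-→d13:-→d14:-→d15:-→d16:H0 -> H0
  + 128.0.0.0/1 (H2) depth=1
  + 194.80.0.0/12 (H2) depth=12
  - 79.155.0.0/16 clear@16
  lookup 214.194.236.41: bits 110 walk d0:-→d1:H2→d2:-→d3:- -> H2
  lookup 197.124.9.221: bits 11000 walk d0:-→d1:H2→d2:-→d3:-→d4:-→d5:- -> H2
  + 79.144.0.0/12 (H2) depth=12
  lookup 194.80.4.32: bits 110000100101 walk d0:-→d1:H2→d2:-→d3:-→d4:-→d5:-→d6:-→d7:-→d8:-→d9:-→d10:-→d11:-→d12:H2 -> H2
  lookup 76.207.246.176: bits 010011 walk d0:-→d1:-→d2:-→d3:-→d4:-→d5:-→d6:- -> no-route
  lookup 79.144.35.164: bits 010011111001 walk d0:-→d1:-→d2:-→d3:-→d4:-→d5:-→d6:-→d7:-→d8:-→d9:-→d10:-→d11:-→d12:H2 -> H2
  + 79.155.231.224/27 (H3) depth=27
  + 158.242.232.0/22 (H2) depth=22
  lookup 158.242.233.21: bits 1001111011110010111010 walk d0:-→d1:H2→d2:-→d3:-→d4:-→d5:-→d6:-→d7:-→d8:-→d9:-→d10:-→d11:-→d12:-→d13:-→d14:-→d15:-→d16:-→d17:-→d18:-→d19:-→d20:-→d21:-→d22:H2 -> H2
  lookup 79.155.231.229: bits 0100111110011011111001111110 walk d0:-→d1:-→d2:-→d3:-→d4:-→d5:-→d6:-→d7:-→d8:-→d9:-→d10:-→d11:-→d12:H2→d13:-→d14:-→d15:-→d16:-→d17:-→d18:-→d19:-→d20:-→d21:-→d22:-→d23:-→d24:-→d25:-→d26:-→d27:H3→d28:- -> H3
  lookup 158.242.232.120: bits 1001111011110010111010 walk d0:-→d1:H2→d2:-→d3:-→d4:-→d5:-→d6:-→d7:-→d8:-→d9:-→d10:-→d11:-→d12:-→d13:-→d14:-→d15:-→d16:-→d17:-→d18:-→d19:-→d20:-→d21:-→d22:H2 -> H2
  + 158.242.224.0/20 (H1) depth=20
  - 79.155.231.224/27 clear@27
  + 158.242.235.224/28 (H2) depth=28
  + 158.242.192.0/18 (H1) depth=18
  lookup 158.242.232.30: bits 1001111011110010111010 walk d0:-→d1:H2→d2:-→d3:-→d4:-→d5:-→d6:-→d7:-→d8:-→d9:-→d10:-→d11:-→d12:-→d13:-→d14:-→d15:-→d16:-→d17:-→d18:H1→d19:-→d20:H1→d21:-→d22:H2 -> H2
  + 79.155.231.224/28 (H0) depth=28
  lookup 158.242.232.9: bits 1001111011110010111010 walk d0:-→d1:H2→d2:-→d3:-→d4:-→d5:-→d6:-→d7:-→d8:-→d9:-→d10:-→d11:-→d12:-→d13:-→d14:-→d15:-→d16:-→d17:-→d18:H1→d19:-→d20:H1→d21:-→d22:H2 -> H2
  + 79.155.231.224/28 (H0) depth=28

== LOOKUPS ==
["H0","H2","H2","H2","no-route","H2","H2","H3","H2","H2","H2"]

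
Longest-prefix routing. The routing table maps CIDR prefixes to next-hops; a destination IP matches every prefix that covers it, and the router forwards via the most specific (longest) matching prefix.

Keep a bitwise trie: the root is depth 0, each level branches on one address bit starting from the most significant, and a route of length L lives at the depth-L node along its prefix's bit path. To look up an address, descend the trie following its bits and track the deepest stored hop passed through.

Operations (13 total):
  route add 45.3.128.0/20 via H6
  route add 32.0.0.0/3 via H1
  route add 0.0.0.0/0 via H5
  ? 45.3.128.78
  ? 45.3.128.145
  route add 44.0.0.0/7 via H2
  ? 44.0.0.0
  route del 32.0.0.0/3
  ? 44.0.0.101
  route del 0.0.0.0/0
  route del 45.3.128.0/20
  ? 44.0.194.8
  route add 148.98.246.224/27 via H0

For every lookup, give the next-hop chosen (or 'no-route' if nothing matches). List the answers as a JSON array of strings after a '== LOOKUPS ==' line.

Apply in order:
  + 45.3.128.0/20 (H6) depth=20
  + 32.0.0.0/3 (H1) depth=3
  + 0.0.0.0/0 (H5) depth=0
  lookup 45.3.128.78: bits 00101101000000111000 walk d0:H5→d1:-→d2:-→d3:H1→d4:-→d5:-→d6:-→d7:-→d8:-→d9:-→d10:-→d11:-→d12:-→d13:-→d14:-→d15:-→d16:-→d17:-→d18:-→d19:-→d20:H6 -> H6
  lookup 45.3.128.145: bits 00101101000000111000 walk d0:H5→d1:-→d2:-→d3:H1→d4:-→d5:-→d6:-→d7:-→d8:-→d9:-→d10:-→d11:-→d12:-→d13:-→d14:-→d15:-→d16:-→d17:-→d18:-→d19:-→d20:H6 -> H6
  + 44.0.0.0/7 (H2) depth=7
  lookup 44.0.0.0: bits 0010110 walk d0:H5→d1:-→d2:-→d3:H1→d4:-→d5:-→d6:-→d7:H2 -> H2
  - 32.0.0.0/3 clear@3
  lookup 44.0.0.101: bits 0010110 walk d0:H5→d1:-→d2:-→d3:-→d4:-→d5:-→d6:-→d7:H2 -> H2
  - 0.0.0.0/0 clear@0
  - 45.3.128.0/20 clear@20
  lookup 44.0.194.8: bits 0010110 walk d0:-→d1:-→d2:-→d3:-→d4:-→d5:-→d6:-→d7:H2 -> H2
  + 148.98.246.224/27 (H0) depth=27

== LOOKUPS ==
["H6","H6","H2","H2","H2"]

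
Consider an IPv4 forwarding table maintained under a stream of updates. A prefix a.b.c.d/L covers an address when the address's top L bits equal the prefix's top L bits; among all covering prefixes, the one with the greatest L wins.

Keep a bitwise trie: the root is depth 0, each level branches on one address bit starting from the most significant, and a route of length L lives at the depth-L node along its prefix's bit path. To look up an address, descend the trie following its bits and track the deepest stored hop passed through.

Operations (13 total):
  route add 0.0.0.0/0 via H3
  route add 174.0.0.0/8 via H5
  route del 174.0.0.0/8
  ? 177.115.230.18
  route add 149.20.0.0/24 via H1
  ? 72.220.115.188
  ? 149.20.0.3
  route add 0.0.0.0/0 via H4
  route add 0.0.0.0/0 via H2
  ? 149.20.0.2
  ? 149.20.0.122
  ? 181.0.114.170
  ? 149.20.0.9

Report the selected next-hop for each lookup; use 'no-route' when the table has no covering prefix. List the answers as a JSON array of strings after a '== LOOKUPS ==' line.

Process each operation:
  + 0.0.0.0/0 (H3) depth=0
  + 174.0.0.0/8 (H5) depth=8
  - 174.0.0.0/8 clear@8
  ? 177.115.230.18  path d0:H3→d1:-→d2:-→d3:-  best=H3
  + 149.20.0.0/24 (H1) depth=24
  ? 72.220.115.188  path d0:H3  best=H3
  ? 149.20.0.3  path d0:H3→d1:-→d2:-→d3:-→d4:-→d5:-→d6:-→d7:-→d8:-→d9:-→d10:-→d11:-→d12:-→d13:-→d14:-→d15:-→d16:-→d17:-→d18:-→d19:-→d20:-→d21:-→d22:-→d23:-→d24:H1  best=H1
  + 0.0.0.0/0 (H4) depth=0
  + 0.0.0.0/0 (H2) depth=0
  ? 149.20.0.2  path d0:H2→d1:-→d2:-→d3:-→d4:-→d5:-→d6:-→d7:-→d8:-→d9:-→d10:-→d11:-→d12:-→d13:-→d14:-→d15:-→d16:-→d17:-→d18:-→d19:-→d20:-→d21:-→d22:-→d23:-→d24:H1  best=H1
  ? 149.20.0.122  path d0:H2→d1:-→d2:-→d3:-→d4:-→d5:-→d6:-→d7:-→d8:-→d9:-→d10:-→d11:-→d12:-→d13:-→d14:-→d15:-→d16:-→d17:-→d18:-→d19:-→d20:-→d21:-→d22:-→d23:-→d24:H1  best=H1
  ? 181.0.114.170  path d0:H2→d1:-→d2:-→d3:-  best=H2
  ? 149.20.0.9  path d0:H2→d1:-→d2:-→d3:-→d4:-→d5:-→d6:-→d7:-→d8:-→d9:-→d10:-→d11:-→d12:-→d13:-→d14:-→d15:-→d16:-→d17:-→d18:-→d19:-→d20:-→d21:-→d22:-→d23:-→d24:H1  best=H1

== LOOKUPS ==
["H3","H3","H1","H1","H1","H2","H1"]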